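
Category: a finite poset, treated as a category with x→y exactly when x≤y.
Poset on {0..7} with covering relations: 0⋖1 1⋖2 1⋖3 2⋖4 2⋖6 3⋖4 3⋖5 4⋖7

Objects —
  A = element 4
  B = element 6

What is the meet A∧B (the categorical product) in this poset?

Answer: A∧B = 2

Derivation:
{x : x≤A ∧ x≤B} = {0,1,2}  (A=4, B=6)
  0 ≤ 2
  1 ≤ 2
  2 ≤ 2
glb = 2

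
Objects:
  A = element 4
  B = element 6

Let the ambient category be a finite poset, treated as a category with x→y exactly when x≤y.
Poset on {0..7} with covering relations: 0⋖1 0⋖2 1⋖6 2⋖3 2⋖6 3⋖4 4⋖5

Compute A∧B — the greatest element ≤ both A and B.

Common predecessors of 4,6: {0,2}
  0 ⊑ 2
  2 ⊑ 2
glb = 2

Answer: A∧B = 2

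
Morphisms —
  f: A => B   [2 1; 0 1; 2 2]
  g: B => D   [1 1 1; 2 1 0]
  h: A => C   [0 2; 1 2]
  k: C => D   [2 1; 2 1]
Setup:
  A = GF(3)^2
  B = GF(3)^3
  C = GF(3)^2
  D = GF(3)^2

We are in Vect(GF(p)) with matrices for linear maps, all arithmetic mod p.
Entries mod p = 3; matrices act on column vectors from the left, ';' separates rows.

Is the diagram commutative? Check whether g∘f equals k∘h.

Along f;g (path 1):
  e0=⟨1,0⟩ f=>⟨2,0,2⟩ g=>⟨1,1⟩
  e1=⟨0,1⟩ f=>⟨1,1,2⟩ g=>⟨1,0⟩
  composite₁ = [1 1; 1 0]
Along h;k (path 2):
  e0=⟨1,0⟩ h=>⟨0,1⟩ k=>⟨1,1⟩
  e1=⟨0,1⟩ h=>⟨2,2⟩ k=>⟨0,0⟩
  composite₂ = [1 0; 1 0]
Equal? distinct morphisms ✗

Answer: DOES NOT COMMUTE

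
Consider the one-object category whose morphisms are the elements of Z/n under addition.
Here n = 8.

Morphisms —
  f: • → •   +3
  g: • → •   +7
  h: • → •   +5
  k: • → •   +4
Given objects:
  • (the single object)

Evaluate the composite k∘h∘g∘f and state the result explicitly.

  0 +3≡3 +7≡2 +5≡7 +4≡3  (mod 8)
composite: +3

Answer: +3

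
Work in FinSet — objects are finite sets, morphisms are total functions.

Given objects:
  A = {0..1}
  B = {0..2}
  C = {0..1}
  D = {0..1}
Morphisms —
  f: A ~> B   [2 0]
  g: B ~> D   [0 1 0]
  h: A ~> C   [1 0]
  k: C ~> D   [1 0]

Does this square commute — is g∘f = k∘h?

Path 1 = f;g:
  0 f~>2 g~>0
  1 f~>0 g~>0
  result₁ = [0 0]
Path 2 = h;k:
  0 h~>1 k~>0
  1 h~>0 k~>1
  result₂ = [0 1]
Equal? differ; not commutative

Answer: DOES NOT COMMUTE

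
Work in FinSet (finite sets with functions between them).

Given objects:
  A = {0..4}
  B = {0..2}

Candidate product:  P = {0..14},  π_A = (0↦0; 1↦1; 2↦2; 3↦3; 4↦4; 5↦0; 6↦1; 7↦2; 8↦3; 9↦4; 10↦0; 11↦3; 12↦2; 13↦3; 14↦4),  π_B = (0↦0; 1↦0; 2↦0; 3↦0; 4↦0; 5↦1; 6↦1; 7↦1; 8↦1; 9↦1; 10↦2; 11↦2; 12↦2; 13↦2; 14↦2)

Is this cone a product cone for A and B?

|A|·|B| = 5·3 = 15;  |P| = 15
Check the pairing map k ↦ (π_A(k), π_B(k)):
  0 ↦ (0,0)
  1 ↦ (1,0)
  2 ↦ (2,0)
  3 ↦ (3,0)
  4 ↦ (4,0)
  5 ↦ (0,1)
  6 ↦ (1,1)
  7 ↦ (2,1)
  8 ↦ (3,1)
  9 ↦ (4,1)
  10 ↦ (0,2)
  11 ↦ (3,2)
  12 ↦ (2,2)
  13 ↦ (3,2)  ✗ repeats pair of k=11
  14 ↦ (4,2)
distinct pairs in image: 14 / 15 needed
  → (3,2) hit at k=11 and k=13

Answer: NOT A VALID PRODUCT — duplicate pair at indices 13,11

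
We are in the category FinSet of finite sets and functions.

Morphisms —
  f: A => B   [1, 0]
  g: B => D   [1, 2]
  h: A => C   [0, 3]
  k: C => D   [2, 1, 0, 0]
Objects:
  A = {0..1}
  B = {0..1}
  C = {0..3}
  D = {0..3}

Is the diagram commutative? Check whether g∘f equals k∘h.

Along f;g (path 1):
  0 f=>1 g=>2
  1 f=>0 g=>1
  composite₁ = [2, 1]
Along h;k (path 2):
  0 h=>0 k=>2
  1 h=>3 k=>0
  composite₂ = [2, 0]
Equal? NO — does not commute

Answer: DOES NOT COMMUTE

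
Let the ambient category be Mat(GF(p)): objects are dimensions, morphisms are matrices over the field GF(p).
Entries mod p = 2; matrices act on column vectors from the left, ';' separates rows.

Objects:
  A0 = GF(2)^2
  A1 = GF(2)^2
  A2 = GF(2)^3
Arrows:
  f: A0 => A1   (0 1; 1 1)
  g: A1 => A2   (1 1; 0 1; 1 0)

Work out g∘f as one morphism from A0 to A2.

  e0=[1,0] f=>[0,1] g=>[1,1,0]
  e1=[0,1] f=>[1,1] g=>[0,1,1]
composite: (1 0; 1 1; 0 1)

Answer: (1 0; 1 1; 0 1)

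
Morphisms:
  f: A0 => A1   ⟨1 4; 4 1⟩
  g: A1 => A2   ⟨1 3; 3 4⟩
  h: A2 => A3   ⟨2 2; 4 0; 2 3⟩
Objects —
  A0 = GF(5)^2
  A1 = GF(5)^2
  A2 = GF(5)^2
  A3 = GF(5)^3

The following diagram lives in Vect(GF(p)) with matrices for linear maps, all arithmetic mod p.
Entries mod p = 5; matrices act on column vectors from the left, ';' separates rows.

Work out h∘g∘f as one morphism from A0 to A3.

  e0=[1,0] f=>[1,4] g=>[3,4] h=>[4,2,3]
  e1=[0,1] f=>[4,1] g=>[2,1] h=>[1,3,2]
⟦path⟧: ⟨4 1; 2 3; 3 2⟩

Answer: ⟨4 1; 2 3; 3 2⟩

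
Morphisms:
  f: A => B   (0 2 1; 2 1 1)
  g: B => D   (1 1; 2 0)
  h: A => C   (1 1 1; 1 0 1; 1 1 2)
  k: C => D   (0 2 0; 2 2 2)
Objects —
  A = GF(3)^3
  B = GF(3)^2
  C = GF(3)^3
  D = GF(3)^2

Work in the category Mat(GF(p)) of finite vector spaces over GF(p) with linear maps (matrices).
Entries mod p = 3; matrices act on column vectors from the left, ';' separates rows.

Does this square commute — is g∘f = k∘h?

Along f;g (path 1):
  e0=⟨1,0,0⟩ f=>⟨0,2⟩ g=>⟨2,0⟩
  e1=⟨0,1,0⟩ f=>⟨2,1⟩ g=>⟨0,1⟩
  e2=⟨0,0,1⟩ f=>⟨1,1⟩ g=>⟨2,2⟩
  result₁ = (2 0 2; 0 1 2)
Along h;k (path 2):
  e0=⟨1,0,0⟩ h=>⟨1,1,1⟩ k=>⟨2,0⟩
  e1=⟨0,1,0⟩ h=>⟨1,0,1⟩ k=>⟨0,1⟩
  e2=⟨0,0,1⟩ h=>⟨1,1,2⟩ k=>⟨2,2⟩
  result₂ = (2 0 2; 0 1 2)
Equal? equal; square commutes

Answer: COMMUTES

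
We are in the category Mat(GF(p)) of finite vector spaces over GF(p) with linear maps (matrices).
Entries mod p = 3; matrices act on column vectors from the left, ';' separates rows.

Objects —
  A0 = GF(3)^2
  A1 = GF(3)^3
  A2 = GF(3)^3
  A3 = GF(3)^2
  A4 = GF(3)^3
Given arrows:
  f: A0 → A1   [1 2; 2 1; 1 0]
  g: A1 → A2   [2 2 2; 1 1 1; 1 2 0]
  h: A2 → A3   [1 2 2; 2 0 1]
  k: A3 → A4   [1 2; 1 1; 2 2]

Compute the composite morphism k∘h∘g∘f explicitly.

  e0=[1,0] f→[1,2,1] g→[2,1,2] h→[2,0] k→[2,2,1]
  e1=[0,1] f→[2,1,0] g→[0,0,1] h→[2,1] k→[1,0,0]
composite: [2 1; 2 0; 1 0]

Answer: [2 1; 2 0; 1 0]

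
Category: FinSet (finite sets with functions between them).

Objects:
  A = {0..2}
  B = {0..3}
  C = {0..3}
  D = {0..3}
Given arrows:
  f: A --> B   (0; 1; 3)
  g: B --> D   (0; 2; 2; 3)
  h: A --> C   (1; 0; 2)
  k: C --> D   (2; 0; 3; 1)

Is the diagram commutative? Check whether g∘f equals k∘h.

Along f;g (path 1):
  0 f-->0 g-->0
  1 f-->1 g-->2
  2 f-->3 g-->3
  result₁ = (0; 2; 3)
Along h;k (path 2):
  0 h-->1 k-->0
  1 h-->0 k-->2
  2 h-->2 k-->3
  result₂ = (0; 2; 3)
Equal? equal; square commutes

Answer: COMMUTES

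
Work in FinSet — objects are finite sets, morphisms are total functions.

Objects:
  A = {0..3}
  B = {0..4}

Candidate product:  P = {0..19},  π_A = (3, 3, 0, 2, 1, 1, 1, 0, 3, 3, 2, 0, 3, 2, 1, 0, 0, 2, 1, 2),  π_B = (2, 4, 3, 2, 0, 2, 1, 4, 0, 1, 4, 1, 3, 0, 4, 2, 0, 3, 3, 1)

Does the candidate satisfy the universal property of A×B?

|A|·|B| = 4·5 = 20;  |P| = 20
Check the pairing map k ↦ (π_A(k), π_B(k)):
  0 ↦ (3,2)
  1 ↦ (3,4)
  2 ↦ (0,3)
  3 ↦ (2,2)
  4 ↦ (1,0)
  5 ↦ (1,2)
  6 ↦ (1,1)
  7 ↦ (0,4)
  8 ↦ (3,0)
  9 ↦ (3,1)
  10 ↦ (2,4)
  11 ↦ (0,1)
  12 ↦ (3,3)
  13 ↦ (2,0)
  14 ↦ (1,4)
  15 ↦ (0,2)
  16 ↦ (0,0)
  17 ↦ (2,3)
  18 ↦ (1,3)
  19 ↦ (2,1)
distinct pairs in image: 20 / 20 needed
  → bijection onto A×B; projections well-typed.

Answer: VALID PRODUCT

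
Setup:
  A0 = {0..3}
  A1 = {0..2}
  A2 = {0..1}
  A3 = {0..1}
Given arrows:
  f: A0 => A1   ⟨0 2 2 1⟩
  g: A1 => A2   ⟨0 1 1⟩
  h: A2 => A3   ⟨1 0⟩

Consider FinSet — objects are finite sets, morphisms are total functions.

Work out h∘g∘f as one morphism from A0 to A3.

  0 f=>0 g=>0 h=>1
  1 f=>2 g=>1 h=>0
  2 f=>2 g=>1 h=>0
  3 f=>1 g=>1 h=>0
composite: ⟨1 0 0 0⟩

Answer: ⟨1 0 0 0⟩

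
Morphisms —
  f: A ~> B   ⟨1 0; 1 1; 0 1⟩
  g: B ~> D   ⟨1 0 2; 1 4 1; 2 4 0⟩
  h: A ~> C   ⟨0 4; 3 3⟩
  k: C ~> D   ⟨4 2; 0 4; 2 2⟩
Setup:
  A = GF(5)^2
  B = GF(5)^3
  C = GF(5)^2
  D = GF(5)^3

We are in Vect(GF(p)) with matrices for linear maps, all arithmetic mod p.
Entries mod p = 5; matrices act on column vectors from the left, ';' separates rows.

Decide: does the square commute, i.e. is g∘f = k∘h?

Answer: DOES NOT COMMUTE

Derivation:
Along f;g (path 1):
  e0=(1,0) f~>(1,1,0) g~>(1,0,1)
  e1=(0,1) f~>(0,1,1) g~>(2,0,4)
  result₁ = ⟨1 2; 0 0; 1 4⟩
Along h;k (path 2):
  e0=(1,0) h~>(0,3) k~>(1,2,1)
  e1=(0,1) h~>(4,3) k~>(2,2,4)
  result₂ = ⟨1 2; 2 2; 1 4⟩
Equal? NO — does not commute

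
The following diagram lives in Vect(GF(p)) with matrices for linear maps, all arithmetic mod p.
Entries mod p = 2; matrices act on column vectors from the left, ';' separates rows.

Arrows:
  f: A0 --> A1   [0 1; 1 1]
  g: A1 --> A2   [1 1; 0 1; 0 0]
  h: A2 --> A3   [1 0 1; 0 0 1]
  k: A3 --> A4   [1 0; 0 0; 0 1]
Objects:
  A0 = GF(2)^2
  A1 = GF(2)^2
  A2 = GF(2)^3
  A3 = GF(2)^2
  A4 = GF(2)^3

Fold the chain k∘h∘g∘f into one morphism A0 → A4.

  e0=(1,0) f-->(0,1) g-->(1,1,0) h-->(1,0) k-->(1,0,0)
  e1=(0,1) f-->(1,1) g-->(0,1,0) h-->(0,0) k-->(0,0,0)
composite: [1 0; 0 0; 0 0]

Answer: [1 0; 0 0; 0 0]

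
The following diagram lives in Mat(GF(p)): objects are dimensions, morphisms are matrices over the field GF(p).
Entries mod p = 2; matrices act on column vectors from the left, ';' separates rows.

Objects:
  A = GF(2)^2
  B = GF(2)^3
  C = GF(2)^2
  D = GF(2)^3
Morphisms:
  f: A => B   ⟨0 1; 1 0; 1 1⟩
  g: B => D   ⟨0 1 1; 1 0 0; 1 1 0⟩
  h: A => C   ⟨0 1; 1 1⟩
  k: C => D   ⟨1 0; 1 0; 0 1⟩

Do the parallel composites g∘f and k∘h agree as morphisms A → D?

1) trace f;g:
  e0=[1,0] f=>[0,1,1] g=>[0,0,1]
  e1=[0,1] f=>[1,0,1] g=>[1,1,1]
  composite₁ = ⟨0 1; 0 1; 1 1⟩
2) trace h;k:
  e0=[1,0] h=>[0,1] k=>[0,0,1]
  e1=[0,1] h=>[1,1] k=>[1,1,1]
  composite₂ = ⟨0 1; 0 1; 1 1⟩
Equal? YES — commutes

Answer: COMMUTES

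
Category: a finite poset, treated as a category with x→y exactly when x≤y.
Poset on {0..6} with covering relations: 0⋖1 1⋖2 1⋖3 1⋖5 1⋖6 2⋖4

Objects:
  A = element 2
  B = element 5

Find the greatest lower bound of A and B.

Answer: A∧B = 1

Derivation:
{x : x⊑A ∧ x⊑B} = {0,1}  (A=2, B=5)
  0 ⊑ 1
  1 ⊑ 1
glb = 1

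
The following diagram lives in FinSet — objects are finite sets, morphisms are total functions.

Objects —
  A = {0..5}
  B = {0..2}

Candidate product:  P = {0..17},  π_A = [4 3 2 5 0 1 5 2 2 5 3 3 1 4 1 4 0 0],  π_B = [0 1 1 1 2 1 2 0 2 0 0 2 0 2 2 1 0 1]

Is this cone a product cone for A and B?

Answer: VALID PRODUCT

Trace:
|A|·|B| = 6·3 = 18;  |P| = 18
Check the pairing map k ↦ (π_A(k), π_B(k)):
  0 : (4,0)
  1 : (3,1)
  2 : (2,1)
  3 : (5,1)
  4 : (0,2)
  5 : (1,1)
  6 : (5,2)
  7 : (2,0)
  8 : (2,2)
  9 : (5,0)
  10 : (3,0)
  11 : (3,2)
  12 : (1,0)
  13 : (4,2)
  14 : (1,2)
  15 : (4,1)
  16 : (0,0)
  17 : (0,1)
distinct pairs in image: 18 / 18 needed
  → bijection onto A×B; projections well-typed.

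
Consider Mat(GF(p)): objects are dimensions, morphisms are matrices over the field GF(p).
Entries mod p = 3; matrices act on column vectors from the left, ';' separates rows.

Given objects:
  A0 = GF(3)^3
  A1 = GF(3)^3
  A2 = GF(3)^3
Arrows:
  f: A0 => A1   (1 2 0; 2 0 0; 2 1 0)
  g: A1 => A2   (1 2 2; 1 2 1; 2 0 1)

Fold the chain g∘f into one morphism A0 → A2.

Answer: (0 1 0; 1 0 0; 1 2 0)

Trace:
  e0=⟨1,0,0⟩ f=>⟨1,2,2⟩ g=>⟨0,1,1⟩
  e1=⟨0,1,0⟩ f=>⟨2,0,1⟩ g=>⟨1,0,2⟩
  e2=⟨0,0,1⟩ f=>⟨0,0,0⟩ g=>⟨0,0,0⟩
⟦path⟧: (0 1 0; 1 0 0; 1 2 0)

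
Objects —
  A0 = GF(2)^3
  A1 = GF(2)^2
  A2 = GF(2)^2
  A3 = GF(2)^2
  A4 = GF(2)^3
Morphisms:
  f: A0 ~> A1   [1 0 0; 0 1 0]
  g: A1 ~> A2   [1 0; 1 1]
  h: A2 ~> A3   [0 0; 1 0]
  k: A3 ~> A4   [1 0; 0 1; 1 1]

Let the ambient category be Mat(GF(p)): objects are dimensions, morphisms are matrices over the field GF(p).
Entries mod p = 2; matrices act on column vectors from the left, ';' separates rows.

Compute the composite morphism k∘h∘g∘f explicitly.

Answer: [0 0 0; 1 0 0; 1 0 0]

Trace:
  e0=⟨1,0,0⟩ f~>⟨1,0⟩ g~>⟨1,1⟩ h~>⟨0,1⟩ k~>⟨0,1,1⟩
  e1=⟨0,1,0⟩ f~>⟨0,1⟩ g~>⟨0,1⟩ h~>⟨0,0⟩ k~>⟨0,0,0⟩
  e2=⟨0,0,1⟩ f~>⟨0,0⟩ g~>⟨0,0⟩ h~>⟨0,0⟩ k~>⟨0,0,0⟩
⟦path⟧: [0 0 0; 1 0 0; 1 0 0]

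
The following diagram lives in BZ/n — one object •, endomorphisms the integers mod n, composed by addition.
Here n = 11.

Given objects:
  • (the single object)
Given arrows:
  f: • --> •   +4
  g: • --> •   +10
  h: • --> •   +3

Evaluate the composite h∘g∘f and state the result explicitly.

Answer: +6

Derivation:
  0 +4≡4 +10≡3 +3≡6  (mod 11)
composite: +6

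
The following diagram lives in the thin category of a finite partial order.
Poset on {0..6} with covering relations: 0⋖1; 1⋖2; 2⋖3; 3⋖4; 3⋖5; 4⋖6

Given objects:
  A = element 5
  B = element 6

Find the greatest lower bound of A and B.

Answer: A∧B = 3

Derivation:
Common predecessors of 5,6: {0,1,2,3}
  0 ≤ 3
  1 ≤ 3
  2 ≤ 3
  3 ≤ 3
glb = 3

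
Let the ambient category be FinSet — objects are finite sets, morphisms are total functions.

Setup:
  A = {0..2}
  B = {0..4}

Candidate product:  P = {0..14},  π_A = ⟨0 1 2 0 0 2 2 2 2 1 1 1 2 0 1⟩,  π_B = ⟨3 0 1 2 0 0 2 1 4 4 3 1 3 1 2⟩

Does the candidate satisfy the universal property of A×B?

|A|·|B| = 3·5 = 15;  |P| = 15
Check the pairing map k ↦ (π_A(k), π_B(k)):
  0 : (0,3)
  1 : (1,0)
  2 : (2,1)
  3 : (0,2)
  4 : (0,0)
  5 : (2,0)
  6 : (2,2)
  7 : (2,1)  ✗ repeats pair of k=2
  8 : (2,4)
  9 : (1,4)
  10 : (1,3)
  11 : (1,1)
  12 : (2,3)
  13 : (0,1)
  14 : (1,2)
distinct pairs in image: 14 / 15 needed
  → (2,1) hit at k=2 and k=7

Answer: NOT A VALID PRODUCT — duplicate pair at indices 2,7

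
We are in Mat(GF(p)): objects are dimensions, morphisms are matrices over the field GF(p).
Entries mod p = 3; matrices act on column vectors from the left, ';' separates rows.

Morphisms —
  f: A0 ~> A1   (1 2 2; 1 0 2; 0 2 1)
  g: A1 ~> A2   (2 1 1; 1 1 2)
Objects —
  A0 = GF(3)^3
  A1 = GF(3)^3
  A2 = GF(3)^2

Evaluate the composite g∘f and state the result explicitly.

  e0=⟨1,0,0⟩ f~>⟨1,1,0⟩ g~>⟨0,2⟩
  e1=⟨0,1,0⟩ f~>⟨2,0,2⟩ g~>⟨0,0⟩
  e2=⟨0,0,1⟩ f~>⟨2,2,1⟩ g~>⟨1,0⟩
composite: (0 0 1; 2 0 0)

Answer: (0 0 1; 2 0 0)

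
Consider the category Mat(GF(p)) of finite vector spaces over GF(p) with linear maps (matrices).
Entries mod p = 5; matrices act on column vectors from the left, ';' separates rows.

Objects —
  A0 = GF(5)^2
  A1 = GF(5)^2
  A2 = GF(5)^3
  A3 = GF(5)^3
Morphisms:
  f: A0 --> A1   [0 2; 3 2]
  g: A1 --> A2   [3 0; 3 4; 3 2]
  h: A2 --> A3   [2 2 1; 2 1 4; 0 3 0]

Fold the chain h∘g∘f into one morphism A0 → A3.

Answer: [0 0; 1 1; 1 2]

Work:
  e0=(1,0) f-->(0,3) g-->(0,2,1) h-->(0,1,1)
  e1=(0,1) f-->(2,2) g-->(1,4,0) h-->(0,1,2)
result: [0 0; 1 1; 1 2]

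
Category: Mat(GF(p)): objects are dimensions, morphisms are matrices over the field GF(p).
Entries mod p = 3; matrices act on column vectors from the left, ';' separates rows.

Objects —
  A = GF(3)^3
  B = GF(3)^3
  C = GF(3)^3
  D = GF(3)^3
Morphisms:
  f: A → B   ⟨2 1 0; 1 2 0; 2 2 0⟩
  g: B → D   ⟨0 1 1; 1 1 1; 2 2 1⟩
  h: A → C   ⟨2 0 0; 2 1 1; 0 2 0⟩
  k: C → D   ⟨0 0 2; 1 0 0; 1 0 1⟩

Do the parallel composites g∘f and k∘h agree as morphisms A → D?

Along f;g (path 1):
  e0=(1,0,0) f→(2,1,2) g→(0,2,2)
  e1=(0,1,0) f→(1,2,2) g→(1,2,2)
  e2=(0,0,1) f→(0,0,0) g→(0,0,0)
  composite₁ = ⟨0 1 0; 2 2 0; 2 2 0⟩
Along h;k (path 2):
  e0=(1,0,0) h→(2,2,0) k→(0,2,2)
  e1=(0,1,0) h→(0,1,2) k→(1,0,2)
  e2=(0,0,1) h→(0,1,0) k→(0,0,0)
  composite₂ = ⟨0 1 0; 2 0 0; 2 2 0⟩
Equal? distinct morphisms ✗

Answer: DOES NOT COMMUTE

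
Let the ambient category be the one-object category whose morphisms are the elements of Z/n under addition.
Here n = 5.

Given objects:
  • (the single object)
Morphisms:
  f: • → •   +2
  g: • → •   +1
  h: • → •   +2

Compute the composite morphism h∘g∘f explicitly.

Answer: +0

Trace:
  0 +2≡2 +1≡3 +2≡0  (mod 5)
⟦path⟧: +0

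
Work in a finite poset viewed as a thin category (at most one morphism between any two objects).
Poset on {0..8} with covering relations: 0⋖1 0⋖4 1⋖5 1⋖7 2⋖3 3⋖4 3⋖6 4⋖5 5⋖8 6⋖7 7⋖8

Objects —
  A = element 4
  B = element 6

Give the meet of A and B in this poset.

Answer: A∧B = 3

Trace:
{x : x<=A ∧ x<=B} = {2,3}  (A=4, B=6)
  2 <= 3
  3 <= 3
glb = 3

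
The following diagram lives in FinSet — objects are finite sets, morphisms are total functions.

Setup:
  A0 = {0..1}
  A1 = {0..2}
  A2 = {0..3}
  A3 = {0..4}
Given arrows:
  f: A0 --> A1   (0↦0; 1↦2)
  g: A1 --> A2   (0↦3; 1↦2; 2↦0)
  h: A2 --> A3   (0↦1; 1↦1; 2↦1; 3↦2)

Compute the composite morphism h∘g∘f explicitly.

  0 f-->0 g-->3 h-->2
  1 f-->2 g-->0 h-->1
composite: (0↦2; 1↦1)

Answer: (0↦2; 1↦1)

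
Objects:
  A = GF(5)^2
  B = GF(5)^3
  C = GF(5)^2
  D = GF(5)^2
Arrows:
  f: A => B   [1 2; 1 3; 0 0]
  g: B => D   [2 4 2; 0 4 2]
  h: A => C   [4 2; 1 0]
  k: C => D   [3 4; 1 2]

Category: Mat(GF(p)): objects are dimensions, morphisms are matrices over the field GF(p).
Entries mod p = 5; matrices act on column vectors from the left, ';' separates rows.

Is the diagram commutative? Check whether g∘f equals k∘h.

Path 1 = f;g:
  e0=(1,0) f=>(1,1,0) g=>(1,4)
  e1=(0,1) f=>(2,3,0) g=>(1,2)
  ⟦path⟧₁ = [1 1; 4 2]
Path 2 = h;k:
  e0=(1,0) h=>(4,1) k=>(1,1)
  e1=(0,1) h=>(2,0) k=>(1,2)
  ⟦path⟧₂ = [1 1; 1 2]
Equal? differ; not commutative

Answer: DOES NOT COMMUTE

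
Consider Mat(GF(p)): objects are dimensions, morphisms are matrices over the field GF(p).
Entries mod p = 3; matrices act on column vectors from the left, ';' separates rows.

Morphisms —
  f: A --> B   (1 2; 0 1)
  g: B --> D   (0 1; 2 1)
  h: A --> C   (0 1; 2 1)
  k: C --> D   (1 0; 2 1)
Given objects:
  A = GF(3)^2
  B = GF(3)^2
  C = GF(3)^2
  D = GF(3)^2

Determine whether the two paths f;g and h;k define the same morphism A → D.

Path 1 = f;g:
  e0=(1,0) f-->(1,0) g-->(0,2)
  e1=(0,1) f-->(2,1) g-->(1,2)
  composite₁ = (0 1; 2 2)
Path 2 = h;k:
  e0=(1,0) h-->(0,2) k-->(0,2)
  e1=(0,1) h-->(1,1) k-->(1,0)
  composite₂ = (0 1; 2 0)
Equal? NO — does not commute

Answer: DOES NOT COMMUTE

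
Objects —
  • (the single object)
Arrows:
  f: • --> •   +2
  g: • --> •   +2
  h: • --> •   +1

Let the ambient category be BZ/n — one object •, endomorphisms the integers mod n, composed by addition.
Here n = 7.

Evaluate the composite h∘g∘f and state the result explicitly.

Answer: +5

Trace:
  0 +2≡2 +2≡4 +1≡5  (mod 7)
⟦path⟧: +5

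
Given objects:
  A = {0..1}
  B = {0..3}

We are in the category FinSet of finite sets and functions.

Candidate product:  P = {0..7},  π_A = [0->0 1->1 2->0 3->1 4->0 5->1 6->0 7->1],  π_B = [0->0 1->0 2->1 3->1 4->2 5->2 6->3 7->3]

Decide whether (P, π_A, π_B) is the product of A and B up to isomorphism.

Answer: VALID PRODUCT

Trace:
|A|·|B| = 2·4 = 8;  |P| = 8
Check the pairing map k ↦ (π_A(k), π_B(k)):
  0 -> (0,0)
  1 -> (1,0)
  2 -> (0,1)
  3 -> (1,1)
  4 -> (0,2)
  5 -> (1,2)
  6 -> (0,3)
  7 -> (1,3)
distinct pairs in image: 8 / 8 needed
  → bijection onto A×B; projections well-typed.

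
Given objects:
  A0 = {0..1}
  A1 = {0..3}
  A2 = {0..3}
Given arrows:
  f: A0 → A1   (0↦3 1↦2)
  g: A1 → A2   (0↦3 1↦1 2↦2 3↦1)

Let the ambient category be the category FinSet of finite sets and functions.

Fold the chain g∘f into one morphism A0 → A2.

Answer: (0↦1 1↦2)

Derivation:
  0 f→3 g→1
  1 f→2 g→2
result: (0↦1 1↦2)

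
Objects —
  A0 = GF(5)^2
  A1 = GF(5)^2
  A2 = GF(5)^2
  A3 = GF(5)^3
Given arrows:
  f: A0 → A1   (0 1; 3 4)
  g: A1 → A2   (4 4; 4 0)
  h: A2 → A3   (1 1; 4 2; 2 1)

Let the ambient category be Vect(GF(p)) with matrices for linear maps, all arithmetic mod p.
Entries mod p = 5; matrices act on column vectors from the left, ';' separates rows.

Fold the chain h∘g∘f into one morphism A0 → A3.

  e0=(1,0) f→(0,3) g→(2,0) h→(2,3,4)
  e1=(0,1) f→(1,4) g→(0,4) h→(4,3,4)
result: (2 4; 3 3; 4 4)

Answer: (2 4; 3 3; 4 4)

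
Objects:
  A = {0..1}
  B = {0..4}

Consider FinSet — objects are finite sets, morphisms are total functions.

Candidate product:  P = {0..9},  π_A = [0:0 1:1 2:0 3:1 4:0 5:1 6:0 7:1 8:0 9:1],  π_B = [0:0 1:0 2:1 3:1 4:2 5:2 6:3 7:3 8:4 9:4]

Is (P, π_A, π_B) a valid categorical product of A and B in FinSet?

Answer: VALID PRODUCT

Trace:
|A|·|B| = 2·5 = 10;  |P| = 10
Check the pairing map k ↦ (π_A(k), π_B(k)):
  0 : (0,0)
  1 : (1,0)
  2 : (0,1)
  3 : (1,1)
  4 : (0,2)
  5 : (1,2)
  6 : (0,3)
  7 : (1,3)
  8 : (0,4)
  9 : (1,4)
distinct pairs in image: 10 / 10 needed
  → bijection onto A×B; projections well-typed.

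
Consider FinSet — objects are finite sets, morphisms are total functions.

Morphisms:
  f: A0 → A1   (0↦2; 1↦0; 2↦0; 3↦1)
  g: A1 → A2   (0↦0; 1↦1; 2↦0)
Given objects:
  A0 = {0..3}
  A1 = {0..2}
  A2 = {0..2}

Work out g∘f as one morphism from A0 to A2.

Answer: (0↦0; 1↦0; 2↦0; 3↦1)

Derivation:
  0 f→2 g→0
  1 f→0 g→0
  2 f→0 g→0
  3 f→1 g→1
⟦path⟧: (0↦0; 1↦0; 2↦0; 3↦1)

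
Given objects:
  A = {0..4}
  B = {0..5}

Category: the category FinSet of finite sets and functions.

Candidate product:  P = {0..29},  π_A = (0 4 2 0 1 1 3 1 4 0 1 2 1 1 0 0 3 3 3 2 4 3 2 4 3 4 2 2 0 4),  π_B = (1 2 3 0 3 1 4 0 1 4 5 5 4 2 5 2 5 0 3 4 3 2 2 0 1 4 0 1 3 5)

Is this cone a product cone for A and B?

Answer: VALID PRODUCT

Work:
|A|·|B| = 5·6 = 30;  |P| = 30
Check the pairing map k ↦ (π_A(k), π_B(k)):
  0 : (0,1)
  1 : (4,2)
  2 : (2,3)
  3 : (0,0)
  4 : (1,3)
  5 : (1,1)
  6 : (3,4)
  7 : (1,0)
  8 : (4,1)
  9 : (0,4)
  10 : (1,5)
  11 : (2,5)
  12 : (1,4)
  13 : (1,2)
  14 : (0,5)
  15 : (0,2)
  16 : (3,5)
  17 : (3,0)
  18 : (3,3)
  19 : (2,4)
  20 : (4,3)
  21 : (3,2)
  22 : (2,2)
  23 : (4,0)
  24 : (3,1)
  25 : (4,4)
  26 : (2,0)
  27 : (2,1)
  28 : (0,3)
  29 : (4,5)
distinct pairs in image: 30 / 30 needed
  → bijection onto A×B; projections well-typed.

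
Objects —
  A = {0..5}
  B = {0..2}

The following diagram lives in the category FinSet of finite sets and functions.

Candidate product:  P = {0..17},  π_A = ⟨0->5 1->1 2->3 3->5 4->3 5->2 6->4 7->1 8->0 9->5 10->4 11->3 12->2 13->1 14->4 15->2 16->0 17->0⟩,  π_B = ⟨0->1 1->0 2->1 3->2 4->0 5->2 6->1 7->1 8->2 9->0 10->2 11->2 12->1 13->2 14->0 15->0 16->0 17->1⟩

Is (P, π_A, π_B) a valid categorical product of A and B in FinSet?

|A|·|B| = 6·3 = 18;  |P| = 18
Check the pairing map k ↦ (π_A(k), π_B(k)):
  0 -> (5,1)
  1 -> (1,0)
  2 -> (3,1)
  3 -> (5,2)
  4 -> (3,0)
  5 -> (2,2)
  6 -> (4,1)
  7 -> (1,1)
  8 -> (0,2)
  9 -> (5,0)
  10 -> (4,2)
  11 -> (3,2)
  12 -> (2,1)
  13 -> (1,2)
  14 -> (4,0)
  15 -> (2,0)
  16 -> (0,0)
  17 -> (0,1)
distinct pairs in image: 18 / 18 needed
  → bijection onto A×B; projections well-typed.

Answer: VALID PRODUCT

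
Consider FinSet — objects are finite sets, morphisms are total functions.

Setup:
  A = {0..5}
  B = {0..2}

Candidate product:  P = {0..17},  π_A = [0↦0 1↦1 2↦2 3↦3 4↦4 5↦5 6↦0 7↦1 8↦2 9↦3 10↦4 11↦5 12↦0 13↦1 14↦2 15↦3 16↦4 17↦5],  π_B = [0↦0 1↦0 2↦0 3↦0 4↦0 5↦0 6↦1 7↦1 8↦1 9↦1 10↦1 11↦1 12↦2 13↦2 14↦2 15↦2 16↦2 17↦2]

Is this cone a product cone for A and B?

|A|·|B| = 6·3 = 18;  |P| = 18
Check the pairing map k ↦ (π_A(k), π_B(k)):
  0 ↦ (0,0)
  1 ↦ (1,0)
  2 ↦ (2,0)
  3 ↦ (3,0)
  4 ↦ (4,0)
  5 ↦ (5,0)
  6 ↦ (0,1)
  7 ↦ (1,1)
  8 ↦ (2,1)
  9 ↦ (3,1)
  10 ↦ (4,1)
  11 ↦ (5,1)
  12 ↦ (0,2)
  13 ↦ (1,2)
  14 ↦ (2,2)
  15 ↦ (3,2)
  16 ↦ (4,2)
  17 ↦ (5,2)
distinct pairs in image: 18 / 18 needed
  → bijection onto A×B; projections well-typed.

Answer: VALID PRODUCT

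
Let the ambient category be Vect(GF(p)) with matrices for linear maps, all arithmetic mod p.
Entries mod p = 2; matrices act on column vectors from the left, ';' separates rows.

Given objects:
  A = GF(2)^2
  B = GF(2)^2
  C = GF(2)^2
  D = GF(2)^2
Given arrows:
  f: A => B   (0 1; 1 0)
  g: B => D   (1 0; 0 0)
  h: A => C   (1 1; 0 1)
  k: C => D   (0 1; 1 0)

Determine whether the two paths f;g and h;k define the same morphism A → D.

Answer: DOES NOT COMMUTE

Work:
1) trace f;g:
  e0=[1,0] f=>[0,1] g=>[0,0]
  e1=[0,1] f=>[1,0] g=>[1,0]
  composite₁ = (0 1; 0 0)
2) trace h;k:
  e0=[1,0] h=>[1,0] k=>[0,1]
  e1=[0,1] h=>[1,1] k=>[1,1]
  composite₂ = (0 1; 1 1)
Equal? distinct morphisms ✗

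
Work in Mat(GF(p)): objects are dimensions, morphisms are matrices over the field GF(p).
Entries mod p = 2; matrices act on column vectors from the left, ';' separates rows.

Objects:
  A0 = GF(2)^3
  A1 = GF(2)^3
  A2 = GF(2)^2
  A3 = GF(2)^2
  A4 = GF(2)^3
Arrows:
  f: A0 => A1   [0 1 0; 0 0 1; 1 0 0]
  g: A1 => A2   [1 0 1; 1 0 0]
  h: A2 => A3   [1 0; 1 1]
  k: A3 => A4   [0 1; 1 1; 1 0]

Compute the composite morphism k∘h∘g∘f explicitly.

Answer: [1 0 0; 0 1 0; 1 1 0]

Derivation:
  e0=(1,0,0) f=>(0,0,1) g=>(1,0) h=>(1,1) k=>(1,0,1)
  e1=(0,1,0) f=>(1,0,0) g=>(1,1) h=>(1,0) k=>(0,1,1)
  e2=(0,0,1) f=>(0,1,0) g=>(0,0) h=>(0,0) k=>(0,0,0)
⟦path⟧: [1 0 0; 0 1 0; 1 1 0]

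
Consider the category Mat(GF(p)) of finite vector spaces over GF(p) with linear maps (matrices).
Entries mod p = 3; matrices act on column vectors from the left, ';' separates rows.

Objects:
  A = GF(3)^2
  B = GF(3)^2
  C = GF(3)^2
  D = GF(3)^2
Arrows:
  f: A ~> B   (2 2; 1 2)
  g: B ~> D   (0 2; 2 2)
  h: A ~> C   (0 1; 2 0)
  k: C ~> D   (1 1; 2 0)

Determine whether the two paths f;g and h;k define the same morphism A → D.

Answer: COMMUTES

Trace:
Path 1 = f;g:
  e0=[1,0] f~>[2,1] g~>[2,0]
  e1=[0,1] f~>[2,2] g~>[1,2]
  result₁ = (2 1; 0 2)
Path 2 = h;k:
  e0=[1,0] h~>[0,2] k~>[2,0]
  e1=[0,1] h~>[1,0] k~>[1,2]
  result₂ = (2 1; 0 2)
Equal? YES — commutes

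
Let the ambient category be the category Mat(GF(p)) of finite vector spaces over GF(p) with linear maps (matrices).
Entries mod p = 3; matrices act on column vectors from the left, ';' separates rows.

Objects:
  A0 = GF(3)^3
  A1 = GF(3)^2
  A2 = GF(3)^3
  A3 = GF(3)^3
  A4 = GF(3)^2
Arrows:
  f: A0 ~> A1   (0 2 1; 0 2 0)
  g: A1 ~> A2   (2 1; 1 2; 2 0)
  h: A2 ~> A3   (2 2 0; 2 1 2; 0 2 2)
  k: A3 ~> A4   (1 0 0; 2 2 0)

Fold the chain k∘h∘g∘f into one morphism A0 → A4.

  e0=(1,0,0) f~>(0,0) g~>(0,0,0) h~>(0,0,0) k~>(0,0)
  e1=(0,1,0) f~>(2,2) g~>(0,0,1) h~>(0,2,2) k~>(0,1)
  e2=(0,0,1) f~>(1,0) g~>(2,1,2) h~>(0,0,0) k~>(0,0)
⟦path⟧: (0 0 0; 0 1 0)

Answer: (0 0 0; 0 1 0)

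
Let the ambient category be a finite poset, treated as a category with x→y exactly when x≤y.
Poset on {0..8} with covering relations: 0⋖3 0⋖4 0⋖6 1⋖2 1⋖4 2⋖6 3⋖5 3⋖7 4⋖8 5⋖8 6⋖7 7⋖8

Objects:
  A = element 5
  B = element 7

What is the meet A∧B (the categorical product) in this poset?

Answer: A∧B = 3

Work:
{x : x⊑A ∧ x⊑B} = {0,3}  (A=5, B=7)
  0 ⊑ 3
  3 ⊑ 3
glb = 3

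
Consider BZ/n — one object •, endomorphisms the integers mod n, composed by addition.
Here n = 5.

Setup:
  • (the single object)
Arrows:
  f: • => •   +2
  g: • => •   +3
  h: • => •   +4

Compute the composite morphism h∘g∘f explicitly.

Answer: +4

Work:
  0 +2≡2 +3≡0 +4≡4  (mod 5)
⟦path⟧: +4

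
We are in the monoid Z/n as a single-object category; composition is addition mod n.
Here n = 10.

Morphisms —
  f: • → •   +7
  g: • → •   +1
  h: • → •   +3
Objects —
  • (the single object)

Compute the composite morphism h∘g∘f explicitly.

  0 +7≡7 +1≡8 +3≡1  (mod 10)
result: +1

Answer: +1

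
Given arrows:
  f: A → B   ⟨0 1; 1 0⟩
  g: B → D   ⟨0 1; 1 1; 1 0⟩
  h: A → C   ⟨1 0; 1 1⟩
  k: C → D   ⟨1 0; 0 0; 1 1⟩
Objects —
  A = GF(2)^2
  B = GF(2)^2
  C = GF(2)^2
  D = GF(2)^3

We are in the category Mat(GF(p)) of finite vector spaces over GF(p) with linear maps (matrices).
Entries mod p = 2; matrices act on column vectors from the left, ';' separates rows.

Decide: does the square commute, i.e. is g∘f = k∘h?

1) trace f;g:
  e0=(1,0) f→(0,1) g→(1,1,0)
  e1=(0,1) f→(1,0) g→(0,1,1)
  ⟦path⟧₁ = ⟨1 0; 1 1; 0 1⟩
2) trace h;k:
  e0=(1,0) h→(1,1) k→(1,0,0)
  e1=(0,1) h→(0,1) k→(0,0,1)
  ⟦path⟧₂ = ⟨1 0; 0 0; 0 1⟩
Equal? distinct morphisms ✗

Answer: DOES NOT COMMUTE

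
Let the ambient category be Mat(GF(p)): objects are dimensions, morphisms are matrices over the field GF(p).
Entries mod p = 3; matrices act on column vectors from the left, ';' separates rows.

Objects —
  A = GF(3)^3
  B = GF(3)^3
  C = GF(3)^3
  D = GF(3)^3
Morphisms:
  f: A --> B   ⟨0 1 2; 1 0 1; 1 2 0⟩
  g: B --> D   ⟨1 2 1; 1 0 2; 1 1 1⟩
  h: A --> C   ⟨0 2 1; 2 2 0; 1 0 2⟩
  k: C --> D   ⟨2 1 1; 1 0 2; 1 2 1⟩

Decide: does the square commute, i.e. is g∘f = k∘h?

Answer: COMMUTES

Trace:
1) trace f;g:
  e0=(1,0,0) f-->(0,1,1) g-->(0,2,2)
  e1=(0,1,0) f-->(1,0,2) g-->(0,2,0)
  e2=(0,0,1) f-->(2,1,0) g-->(1,2,0)
  ⟦path⟧₁ = ⟨0 0 1; 2 2 2; 2 0 0⟩
2) trace h;k:
  e0=(1,0,0) h-->(0,2,1) k-->(0,2,2)
  e1=(0,1,0) h-->(2,2,0) k-->(0,2,0)
  e2=(0,0,1) h-->(1,0,2) k-->(1,2,0)
  ⟦path⟧₂ = ⟨0 0 1; 2 2 2; 2 0 0⟩
Equal? YES — commutes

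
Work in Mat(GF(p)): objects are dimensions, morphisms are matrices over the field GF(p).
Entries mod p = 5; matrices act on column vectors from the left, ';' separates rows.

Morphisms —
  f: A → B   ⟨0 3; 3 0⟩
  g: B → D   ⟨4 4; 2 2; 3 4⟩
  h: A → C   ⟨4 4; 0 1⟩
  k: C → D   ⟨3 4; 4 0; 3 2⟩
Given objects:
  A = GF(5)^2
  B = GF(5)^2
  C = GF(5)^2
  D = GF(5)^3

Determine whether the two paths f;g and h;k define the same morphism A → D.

Answer: DOES NOT COMMUTE

Trace:
1) trace f;g:
  e0=(1,0) f→(0,3) g→(2,1,2)
  e1=(0,1) f→(3,0) g→(2,1,4)
  result₁ = ⟨2 2; 1 1; 2 4⟩
2) trace h;k:
  e0=(1,0) h→(4,0) k→(2,1,2)
  e1=(0,1) h→(4,1) k→(1,1,4)
  result₂ = ⟨2 1; 1 1; 2 4⟩
Equal? NO — does not commute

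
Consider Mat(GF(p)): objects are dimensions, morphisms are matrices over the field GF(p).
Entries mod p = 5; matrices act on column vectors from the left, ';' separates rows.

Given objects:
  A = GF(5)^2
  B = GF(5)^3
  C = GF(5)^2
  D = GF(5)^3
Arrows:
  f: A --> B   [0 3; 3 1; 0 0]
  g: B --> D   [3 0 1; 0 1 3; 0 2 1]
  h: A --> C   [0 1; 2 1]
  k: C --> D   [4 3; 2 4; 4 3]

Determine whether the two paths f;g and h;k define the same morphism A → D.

Answer: DOES NOT COMMUTE

Work:
Path 1 = f;g:
  e0=[1,0] f-->[0,3,0] g-->[0,3,1]
  e1=[0,1] f-->[3,1,0] g-->[4,1,2]
  result₁ = [0 4; 3 1; 1 2]
Path 2 = h;k:
  e0=[1,0] h-->[0,2] k-->[1,3,1]
  e1=[0,1] h-->[1,1] k-->[2,1,2]
  result₂ = [1 2; 3 1; 1 2]
Equal? differ; not commutative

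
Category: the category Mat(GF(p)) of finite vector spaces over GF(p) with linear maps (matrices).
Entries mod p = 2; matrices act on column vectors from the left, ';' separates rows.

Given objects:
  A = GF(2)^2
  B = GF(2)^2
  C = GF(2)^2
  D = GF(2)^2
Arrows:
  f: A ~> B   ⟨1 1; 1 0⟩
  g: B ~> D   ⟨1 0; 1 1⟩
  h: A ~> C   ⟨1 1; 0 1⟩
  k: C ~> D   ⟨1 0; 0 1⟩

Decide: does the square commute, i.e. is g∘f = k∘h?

Answer: COMMUTES

Trace:
Path 1 = f;g:
  e0=[1,0] f~>[1,1] g~>[1,0]
  e1=[0,1] f~>[1,0] g~>[1,1]
  composite₁ = ⟨1 1; 0 1⟩
Path 2 = h;k:
  e0=[1,0] h~>[1,0] k~>[1,0]
  e1=[0,1] h~>[1,1] k~>[1,1]
  composite₂ = ⟨1 1; 0 1⟩
Equal? equal; square commutes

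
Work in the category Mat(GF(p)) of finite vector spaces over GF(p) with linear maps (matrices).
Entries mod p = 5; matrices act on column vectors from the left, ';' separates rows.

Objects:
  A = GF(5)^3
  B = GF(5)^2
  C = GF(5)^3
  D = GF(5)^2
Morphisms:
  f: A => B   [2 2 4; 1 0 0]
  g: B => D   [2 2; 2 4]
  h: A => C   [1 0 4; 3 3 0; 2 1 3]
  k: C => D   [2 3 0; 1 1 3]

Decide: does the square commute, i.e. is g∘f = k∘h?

Answer: DOES NOT COMMUTE

Trace:
1) trace f;g:
  e0=(1,0,0) f=>(2,1) g=>(1,3)
  e1=(0,1,0) f=>(2,0) g=>(4,4)
  e2=(0,0,1) f=>(4,0) g=>(3,3)
  composite₁ = [1 4 3; 3 4 3]
2) trace h;k:
  e0=(1,0,0) h=>(1,3,2) k=>(1,0)
  e1=(0,1,0) h=>(0,3,1) k=>(4,1)
  e2=(0,0,1) h=>(4,0,3) k=>(3,3)
  composite₂ = [1 4 3; 0 1 3]
Equal? NO — does not commute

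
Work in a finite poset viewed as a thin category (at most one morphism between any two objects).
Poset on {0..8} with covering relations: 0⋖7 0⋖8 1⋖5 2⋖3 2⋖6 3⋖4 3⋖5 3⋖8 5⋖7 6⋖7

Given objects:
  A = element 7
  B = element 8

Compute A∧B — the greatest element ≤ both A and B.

Answer: NO MEET EXISTS

Derivation:
Lower bounds of A=7 and B=8: {0,2,3}
  maximal lower bounds 0 and 3 are incomparable: neither 0<=3 nor 3<=0
→ no greatest lower bound exists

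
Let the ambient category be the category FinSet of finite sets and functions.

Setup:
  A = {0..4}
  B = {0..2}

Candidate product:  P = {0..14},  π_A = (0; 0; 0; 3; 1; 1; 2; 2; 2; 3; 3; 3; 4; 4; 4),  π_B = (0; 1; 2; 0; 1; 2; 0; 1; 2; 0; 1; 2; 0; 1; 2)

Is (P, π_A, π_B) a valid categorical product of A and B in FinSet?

Answer: NOT A VALID PRODUCT — duplicate pair at indices 9,3

Derivation:
|A|·|B| = 5·3 = 15;  |P| = 15
Check the pairing map k ↦ (π_A(k), π_B(k)):
  0 ↦ (0,0)
  1 ↦ (0,1)
  2 ↦ (0,2)
  3 ↦ (3,0)
  4 ↦ (1,1)
  5 ↦ (1,2)
  6 ↦ (2,0)
  7 ↦ (2,1)
  8 ↦ (2,2)
  9 ↦ (3,0)  ✗ repeats pair of k=3
  10 ↦ (3,1)
  11 ↦ (3,2)
  12 ↦ (4,0)
  13 ↦ (4,1)
  14 ↦ (4,2)
distinct pairs in image: 14 / 15 needed
  → (3,0) hit at k=3 and k=9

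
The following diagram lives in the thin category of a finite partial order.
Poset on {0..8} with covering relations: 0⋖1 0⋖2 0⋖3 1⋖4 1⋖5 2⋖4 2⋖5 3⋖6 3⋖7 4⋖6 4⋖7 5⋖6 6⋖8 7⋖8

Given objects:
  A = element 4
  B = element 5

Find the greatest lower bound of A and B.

Answer: NO MEET EXISTS

Work:
Lower bounds of A=4 and B=5: {0,1,2}
  maximal lower bounds 1 and 2 are incomparable: neither 1⊑2 nor 2⊑1
→ no greatest lower bound exists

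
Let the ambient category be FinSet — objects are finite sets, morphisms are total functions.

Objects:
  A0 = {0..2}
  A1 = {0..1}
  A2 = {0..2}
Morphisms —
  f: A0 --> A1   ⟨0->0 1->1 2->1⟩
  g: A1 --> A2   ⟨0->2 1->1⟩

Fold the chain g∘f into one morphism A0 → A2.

  0 f-->0 g-->2
  1 f-->1 g-->1
  2 f-->1 g-->1
composite: ⟨0->2 1->1 2->1⟩

Answer: ⟨0->2 1->1 2->1⟩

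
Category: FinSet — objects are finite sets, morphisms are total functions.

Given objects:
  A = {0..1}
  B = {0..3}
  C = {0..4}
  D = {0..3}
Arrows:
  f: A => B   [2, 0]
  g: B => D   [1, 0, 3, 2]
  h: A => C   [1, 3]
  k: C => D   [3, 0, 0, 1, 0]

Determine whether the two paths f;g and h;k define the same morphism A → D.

Answer: DOES NOT COMMUTE

Derivation:
Along f;g (path 1):
  0 f=>2 g=>3
  1 f=>0 g=>1
  ⟦path⟧₁ = [3, 1]
Along h;k (path 2):
  0 h=>1 k=>0
  1 h=>3 k=>1
  ⟦path⟧₂ = [0, 1]
Equal? distinct morphisms ✗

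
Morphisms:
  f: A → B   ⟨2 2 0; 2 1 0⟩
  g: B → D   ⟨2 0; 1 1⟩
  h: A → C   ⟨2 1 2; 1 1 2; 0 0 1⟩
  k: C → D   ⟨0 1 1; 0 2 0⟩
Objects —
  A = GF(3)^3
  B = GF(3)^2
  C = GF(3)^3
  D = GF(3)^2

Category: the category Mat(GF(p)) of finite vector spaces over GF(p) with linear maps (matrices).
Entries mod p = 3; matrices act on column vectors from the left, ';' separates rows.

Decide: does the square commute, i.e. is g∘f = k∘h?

1) trace f;g:
  e0=[1,0,0] f→[2,2] g→[1,1]
  e1=[0,1,0] f→[2,1] g→[1,0]
  e2=[0,0,1] f→[0,0] g→[0,0]
  ⟦path⟧₁ = ⟨1 1 0; 1 0 0⟩
2) trace h;k:
  e0=[1,0,0] h→[2,1,0] k→[1,2]
  e1=[0,1,0] h→[1,1,0] k→[1,2]
  e2=[0,0,1] h→[2,2,1] k→[0,1]
  ⟦path⟧₂ = ⟨1 1 0; 2 2 1⟩
Equal? distinct morphisms ✗

Answer: DOES NOT COMMUTE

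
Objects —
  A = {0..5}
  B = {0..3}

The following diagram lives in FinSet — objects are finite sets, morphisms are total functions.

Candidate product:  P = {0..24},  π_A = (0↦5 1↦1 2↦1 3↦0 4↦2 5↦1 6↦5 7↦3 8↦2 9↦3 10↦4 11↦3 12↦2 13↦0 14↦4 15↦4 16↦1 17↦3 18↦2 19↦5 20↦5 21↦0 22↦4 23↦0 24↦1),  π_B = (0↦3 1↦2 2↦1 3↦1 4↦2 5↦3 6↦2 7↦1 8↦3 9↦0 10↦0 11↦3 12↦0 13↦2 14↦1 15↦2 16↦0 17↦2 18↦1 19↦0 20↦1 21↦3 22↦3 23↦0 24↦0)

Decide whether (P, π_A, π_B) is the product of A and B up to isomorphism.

Answer: NOT A VALID PRODUCT — |P|=25 ≠ |A|·|B|=24

Derivation:
|A|·|B| = 6·4 = 24;  |P| = 25
  → cardinalities differ; no bijection possible.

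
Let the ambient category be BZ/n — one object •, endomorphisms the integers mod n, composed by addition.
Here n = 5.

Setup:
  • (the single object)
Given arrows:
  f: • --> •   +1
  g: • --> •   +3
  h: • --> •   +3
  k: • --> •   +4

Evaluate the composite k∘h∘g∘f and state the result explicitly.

  0 +1≡1 +3≡4 +3≡2 +4≡1  (mod 5)
composite: +1

Answer: +1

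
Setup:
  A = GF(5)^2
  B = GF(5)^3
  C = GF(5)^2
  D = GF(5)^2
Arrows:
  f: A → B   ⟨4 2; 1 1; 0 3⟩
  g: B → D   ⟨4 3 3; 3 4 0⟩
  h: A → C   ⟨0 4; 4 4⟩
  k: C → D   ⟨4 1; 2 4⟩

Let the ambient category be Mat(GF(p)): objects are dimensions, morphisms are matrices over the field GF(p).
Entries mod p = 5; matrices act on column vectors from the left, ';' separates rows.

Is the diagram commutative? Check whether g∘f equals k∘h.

1) trace f;g:
  e0=(1,0) f→(4,1,0) g→(4,1)
  e1=(0,1) f→(2,1,3) g→(0,0)
  ⟦path⟧₁ = ⟨4 0; 1 0⟩
2) trace h;k:
  e0=(1,0) h→(0,4) k→(4,1)
  e1=(0,1) h→(4,4) k→(0,4)
  ⟦path⟧₂ = ⟨4 0; 1 4⟩
Equal? NO — does not commute

Answer: DOES NOT COMMUTE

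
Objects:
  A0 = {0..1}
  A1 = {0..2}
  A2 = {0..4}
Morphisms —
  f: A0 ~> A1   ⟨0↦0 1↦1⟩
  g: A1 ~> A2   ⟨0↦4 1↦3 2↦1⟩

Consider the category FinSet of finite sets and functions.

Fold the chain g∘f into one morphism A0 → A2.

Answer: ⟨0↦4 1↦3⟩

Derivation:
  0 f~>0 g~>4
  1 f~>1 g~>3
⟦path⟧: ⟨0↦4 1↦3⟩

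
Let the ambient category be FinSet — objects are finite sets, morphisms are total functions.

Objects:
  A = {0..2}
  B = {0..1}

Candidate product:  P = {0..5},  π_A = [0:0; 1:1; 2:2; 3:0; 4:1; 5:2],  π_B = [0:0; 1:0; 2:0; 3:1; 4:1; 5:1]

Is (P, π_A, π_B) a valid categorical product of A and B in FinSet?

Answer: VALID PRODUCT

Trace:
|A|·|B| = 3·2 = 6;  |P| = 6
Check the pairing map k ↦ (π_A(k), π_B(k)):
  0 : (0,0)
  1 : (1,0)
  2 : (2,0)
  3 : (0,1)
  4 : (1,1)
  5 : (2,1)
distinct pairs in image: 6 / 6 needed
  → bijection onto A×B; projections well-typed.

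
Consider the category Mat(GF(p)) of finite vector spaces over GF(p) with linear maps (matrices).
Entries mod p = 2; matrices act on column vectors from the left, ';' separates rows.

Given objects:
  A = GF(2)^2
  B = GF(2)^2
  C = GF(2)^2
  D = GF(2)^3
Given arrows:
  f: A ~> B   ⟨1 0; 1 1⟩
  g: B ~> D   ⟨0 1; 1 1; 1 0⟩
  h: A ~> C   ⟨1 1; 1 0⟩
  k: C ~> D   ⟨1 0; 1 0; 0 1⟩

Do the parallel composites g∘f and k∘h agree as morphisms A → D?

Path 1 = f;g:
  e0=(1,0) f~>(1,1) g~>(1,0,1)
  e1=(0,1) f~>(0,1) g~>(1,1,0)
  result₁ = ⟨1 1; 0 1; 1 0⟩
Path 2 = h;k:
  e0=(1,0) h~>(1,1) k~>(1,1,1)
  e1=(0,1) h~>(1,0) k~>(1,1,0)
  result₂ = ⟨1 1; 1 1; 1 0⟩
Equal? NO — does not commute

Answer: DOES NOT COMMUTE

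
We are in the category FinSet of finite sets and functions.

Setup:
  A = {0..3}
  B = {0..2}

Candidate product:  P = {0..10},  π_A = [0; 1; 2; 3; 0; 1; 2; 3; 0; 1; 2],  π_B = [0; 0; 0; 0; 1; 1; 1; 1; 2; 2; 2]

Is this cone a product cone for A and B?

|A|·|B| = 4·3 = 12;  |P| = 11
  → cardinalities differ; no bijection possible.

Answer: NOT A VALID PRODUCT — |P|=11 ≠ |A|·|B|=12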